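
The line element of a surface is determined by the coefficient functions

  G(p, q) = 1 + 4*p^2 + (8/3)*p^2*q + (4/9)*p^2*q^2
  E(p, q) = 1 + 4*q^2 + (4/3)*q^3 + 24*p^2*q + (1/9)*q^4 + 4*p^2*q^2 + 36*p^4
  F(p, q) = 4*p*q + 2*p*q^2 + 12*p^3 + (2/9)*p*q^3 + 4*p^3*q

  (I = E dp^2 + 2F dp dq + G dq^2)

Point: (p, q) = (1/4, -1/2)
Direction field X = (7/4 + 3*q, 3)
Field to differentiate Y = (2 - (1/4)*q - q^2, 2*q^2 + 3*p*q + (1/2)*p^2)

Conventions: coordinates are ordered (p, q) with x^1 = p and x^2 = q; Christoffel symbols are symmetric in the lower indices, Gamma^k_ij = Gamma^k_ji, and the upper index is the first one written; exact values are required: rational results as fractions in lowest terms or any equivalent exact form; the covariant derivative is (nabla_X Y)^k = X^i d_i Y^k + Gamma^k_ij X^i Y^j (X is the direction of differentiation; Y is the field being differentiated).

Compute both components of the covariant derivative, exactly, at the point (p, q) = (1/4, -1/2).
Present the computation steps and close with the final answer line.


E = 745/576, F = -65/288, G = 169/144 at the point
E_p = -13/4, E_q = -65/36, F_p = 25/72, F_q = 29/48, G_p = 25/18, G_q = 5/36
EG - F^2 = 845/576;  g^inv = (576/845) * [[169/144, 65/288], [65/288, 745/576]]
first-kind symbols [ij,l] = (1/2)(d_i g_jl + d_j g_il - d_l g_ij): [pp,p] = E_p/2 = -13/8, [pp,q] = F_p - E_q/2 = 5/4, [pq,p] = E_q/2 = -65/72, [pq,q] = G_p/2 = 25/36, [qq,p] = F_q - G_p/2 = -13/144, [qq,q] = G_q/2 = 5/72
Gamma^p_ij = (G*[ij,p] - F*[ij,q])/(EG - F^2), Gamma^q_ij = (E*[ij,q] - F*[ij,p])/(EG - F^2)
Gamma_ppp = -72/65, Gamma_ppq = -8/13, Gamma_pqq = -4/65, Gamma_qpp = 144/169, Gamma_qpq = 80/169, Gamma_qqq = 8/169
X = (1/4, 3), Y = (15/8, 5/32) at the point

Answer: (nabla_X Y)^p = -371/208, (nabla_X Y)^q = -2595/2704


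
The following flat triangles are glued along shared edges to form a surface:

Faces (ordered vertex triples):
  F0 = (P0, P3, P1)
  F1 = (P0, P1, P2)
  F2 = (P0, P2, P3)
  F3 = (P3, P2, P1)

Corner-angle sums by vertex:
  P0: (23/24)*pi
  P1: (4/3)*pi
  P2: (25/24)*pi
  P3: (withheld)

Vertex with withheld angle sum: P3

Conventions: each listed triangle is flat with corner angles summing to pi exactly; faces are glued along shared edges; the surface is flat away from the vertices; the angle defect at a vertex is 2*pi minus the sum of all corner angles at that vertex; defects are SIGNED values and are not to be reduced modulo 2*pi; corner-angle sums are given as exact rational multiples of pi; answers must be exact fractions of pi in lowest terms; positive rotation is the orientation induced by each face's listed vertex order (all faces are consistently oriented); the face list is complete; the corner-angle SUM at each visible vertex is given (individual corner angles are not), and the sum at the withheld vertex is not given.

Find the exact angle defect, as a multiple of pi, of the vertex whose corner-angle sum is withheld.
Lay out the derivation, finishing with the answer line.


V = 4, E = 6, F = 4; chi = V - E + F = 2
Gauss-Bonnet: total defect = 2*pi*chi = 4*pi; visible defects sum to (8/3)*pi

Answer: defect(P3) = (4/3)*pi


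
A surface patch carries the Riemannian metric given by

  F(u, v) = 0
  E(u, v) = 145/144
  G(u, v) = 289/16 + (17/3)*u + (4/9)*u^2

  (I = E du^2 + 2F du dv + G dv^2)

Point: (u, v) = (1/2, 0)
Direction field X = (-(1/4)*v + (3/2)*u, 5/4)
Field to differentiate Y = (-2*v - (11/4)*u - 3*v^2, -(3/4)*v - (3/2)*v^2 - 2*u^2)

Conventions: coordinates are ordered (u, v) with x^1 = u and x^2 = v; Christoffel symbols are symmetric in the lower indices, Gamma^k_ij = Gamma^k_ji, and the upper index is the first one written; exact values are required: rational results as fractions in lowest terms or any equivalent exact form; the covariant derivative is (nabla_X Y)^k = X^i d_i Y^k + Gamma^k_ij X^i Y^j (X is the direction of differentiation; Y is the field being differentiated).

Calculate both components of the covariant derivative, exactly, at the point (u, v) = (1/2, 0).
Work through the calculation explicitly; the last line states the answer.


E = 145/144, F = 0, G = 3025/144 at the point
E_u = 0, E_v = 0, F_u = 0, F_v = 0, G_u = 55/9, G_v = 0
EG - F^2 = 438625/20736;  g^inv = (20736/438625) * [[3025/144, 0], [0, 145/144]]
first-kind symbols [ij,l] = (1/2)(d_i g_jl + d_j g_il - d_l g_ij): [uu,u] = E_u/2 = 0, [uu,v] = F_u - E_v/2 = 0, [uv,u] = E_v/2 = 0, [uv,v] = G_u/2 = 55/18, [vv,u] = F_v - G_u/2 = -55/18, [vv,v] = G_v/2 = 0
Gamma^u_ij = (G*[ij,u] - F*[ij,v])/(EG - F^2), Gamma^v_ij = (E*[ij,v] - F*[ij,u])/(EG - F^2)
Gamma_uuu = 0, Gamma_uuv = 0, Gamma_uvv = -88/29, Gamma_vuu = 0, Gamma_vuv = 8/55, Gamma_vvv = 0
X = (3/4, 5/4), Y = (-11/8, -1/2) at the point

Answer: (nabla_X Y)^u = -1237/464, (nabla_X Y)^v = -2413/880


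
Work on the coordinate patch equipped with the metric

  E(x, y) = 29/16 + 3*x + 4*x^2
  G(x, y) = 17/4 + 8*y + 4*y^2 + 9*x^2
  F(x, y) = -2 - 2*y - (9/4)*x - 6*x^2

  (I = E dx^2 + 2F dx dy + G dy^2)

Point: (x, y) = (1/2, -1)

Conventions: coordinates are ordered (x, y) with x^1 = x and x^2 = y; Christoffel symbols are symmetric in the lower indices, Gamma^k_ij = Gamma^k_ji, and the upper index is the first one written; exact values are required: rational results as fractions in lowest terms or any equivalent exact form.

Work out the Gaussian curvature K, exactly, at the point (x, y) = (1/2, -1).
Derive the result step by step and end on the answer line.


E = 69/16, F = -21/8, G = 5/2, EG - F^2 = 249/64 at the point
E_x = 7, E_y = 0, F_x = -33/4, F_y = -2, G_x = 9, G_y = 0
E_yy = 0, F_xy = 0, G_xx = 18
Apply the Brioschi formula K = (det M1 - det M2)/(EG - F^2)^2 over the derivative matrices of E, F, G.
M1 = [[-E_yy/2 + F_xy - G_xx/2, E_x/2, F_x - E_y/2], [F_y - G_x/2, E, F], [G_y/2, F, G]] = [[-9, 7/2, -33/4], [-13/2, 69/16, -21/8], [0, -21/8, 5/2]]; det M1 = -3805/32
M2 = [[0, E_y/2, G_x/2], [E_y/2, E, F], [G_x/2, F, G]] = [[0, 0, 9/2], [0, 69/16, -21/8], [9/2, -21/8, 5/2]]; det M2 = -5589/64
det M1 - det M2 = -2021/64; K = -2021/64 / (249/64)^2 = -129344/62001

Answer: K = -129344/62001


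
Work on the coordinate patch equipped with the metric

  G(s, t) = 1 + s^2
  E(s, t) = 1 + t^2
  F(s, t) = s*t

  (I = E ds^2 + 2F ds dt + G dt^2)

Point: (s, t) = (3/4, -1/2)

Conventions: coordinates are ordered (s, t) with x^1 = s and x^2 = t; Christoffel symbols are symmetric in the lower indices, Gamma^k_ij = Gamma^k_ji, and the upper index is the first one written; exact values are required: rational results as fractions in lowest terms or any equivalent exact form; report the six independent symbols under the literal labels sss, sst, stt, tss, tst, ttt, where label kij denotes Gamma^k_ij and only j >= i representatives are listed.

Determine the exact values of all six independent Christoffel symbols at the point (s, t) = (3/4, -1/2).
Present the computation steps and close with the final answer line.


E = 5/4, F = -3/8, G = 25/16 at the point
E_s = 0, E_t = -1, F_s = -1/2, F_t = 3/4, G_s = 3/2, G_t = 0
EG - F^2 = 29/16;  g^inv = (16/29) * [[25/16, 3/8], [3/8, 5/4]]
first-kind symbols [ij,l] = (1/2)(d_i g_jl + d_j g_il - d_l g_ij): [ss,s] = E_s/2 = 0, [ss,t] = F_s - E_t/2 = 0, [st,s] = E_t/2 = -1/2, [st,t] = G_s/2 = 3/4, [tt,s] = F_t - G_s/2 = 0, [tt,t] = G_t/2 = 0
Gamma^s_ij = (G*[ij,s] - F*[ij,t])/(EG - F^2), Gamma^t_ij = (E*[ij,t] - F*[ij,s])/(EG - F^2)

Answer: Gamma_sss = 0, Gamma_sst = -8/29, Gamma_stt = 0, Gamma_tss = 0, Gamma_tst = 12/29, Gamma_ttt = 0


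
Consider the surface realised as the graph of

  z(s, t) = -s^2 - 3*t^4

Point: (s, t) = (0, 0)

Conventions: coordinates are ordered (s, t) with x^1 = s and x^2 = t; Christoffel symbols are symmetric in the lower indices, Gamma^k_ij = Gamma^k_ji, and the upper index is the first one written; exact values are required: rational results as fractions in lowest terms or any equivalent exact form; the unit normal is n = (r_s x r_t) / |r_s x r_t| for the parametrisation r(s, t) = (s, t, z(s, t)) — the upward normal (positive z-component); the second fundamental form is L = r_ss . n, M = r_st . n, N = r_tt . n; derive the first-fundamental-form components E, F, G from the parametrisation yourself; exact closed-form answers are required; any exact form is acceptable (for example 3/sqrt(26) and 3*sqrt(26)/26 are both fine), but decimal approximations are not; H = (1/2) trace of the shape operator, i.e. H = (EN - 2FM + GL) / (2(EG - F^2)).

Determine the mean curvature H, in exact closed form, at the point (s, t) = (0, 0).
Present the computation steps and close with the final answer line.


z_s = 0, z_t = 0, z_ss = -2, z_st = 0, z_tt = 0
E = 1, F = 0, G = 1; answer radicand W^2 = 1
unnormalised second-form numerators: l = -2, m = 0, n = 0; L = l/sqrt(1), and similarly M = m/sqrt(W^2), N = n/sqrt(W^2)
H = (E*n - 2*F*m + G*l) / (2*(EG - F^2)*sqrt(W^2)); E*n - 2*F*m + G*l = -2, EG - F^2 = 1, so H = (-1)/sqrt(1)

Answer: H = -1


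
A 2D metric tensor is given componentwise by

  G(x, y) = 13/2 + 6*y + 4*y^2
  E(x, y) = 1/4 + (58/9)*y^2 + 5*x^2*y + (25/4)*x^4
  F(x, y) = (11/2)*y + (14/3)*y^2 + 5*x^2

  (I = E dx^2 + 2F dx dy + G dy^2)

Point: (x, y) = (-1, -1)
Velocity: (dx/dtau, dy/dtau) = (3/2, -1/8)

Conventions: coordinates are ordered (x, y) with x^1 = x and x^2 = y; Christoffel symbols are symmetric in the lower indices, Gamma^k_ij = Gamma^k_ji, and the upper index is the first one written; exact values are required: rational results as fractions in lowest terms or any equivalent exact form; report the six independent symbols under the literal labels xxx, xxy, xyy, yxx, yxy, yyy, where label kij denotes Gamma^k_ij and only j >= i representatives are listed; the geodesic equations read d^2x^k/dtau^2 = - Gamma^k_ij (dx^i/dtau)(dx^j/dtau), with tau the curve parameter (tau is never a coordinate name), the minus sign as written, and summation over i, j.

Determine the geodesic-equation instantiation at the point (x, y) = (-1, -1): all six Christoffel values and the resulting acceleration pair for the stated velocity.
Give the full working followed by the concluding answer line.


E = 143/18, F = 25/6, G = 9/2 at the point
E_x = -15, E_y = -71/9, F_x = -10, F_y = -23/6, G_x = 0, G_y = -2
EG - F^2 = 331/18;  g^inv = (18/331) * [[9/2, -25/6], [-25/6, 143/18]]
first-kind symbols [ij,l] = (1/2)(d_i g_jl + d_j g_il - d_l g_ij): [xx,x] = E_x/2 = -15/2, [xx,y] = F_x - E_y/2 = -109/18, [xy,x] = E_y/2 = -71/18, [xy,y] = G_x/2 = 0, [yy,x] = F_y - G_x/2 = -23/6, [yy,y] = G_y/2 = -1
Gamma^x_ij = (G*[ij,x] - F*[ij,y])/(EG - F^2), Gamma^y_ij = (E*[ij,y] - F*[ij,x])/(EG - F^2)
Gamma_xxx = -460/993, Gamma_xxy = -639/662, Gamma_xyy = -471/662, Gamma_yxx = -2731/2979, Gamma_yxy = 1775/1986, Gamma_yyy = 289/662
d^2x/dtau^2 = -(Gamma_xxx*(3/2)^2 + 2*Gamma_xxy*(3/2)*(-1/8) + Gamma_xyy*(-1/8)^2) = 29295/42368
d^2y/dtau^2 = -(Gamma_yxx*(3/2)^2 + 2*Gamma_yxy*(3/2)*(-1/8) + Gamma_yyy*(-1/8)^2) = 101303/42368

Answer: Gamma_xxx = -460/993, Gamma_xxy = -639/662, Gamma_xyy = -471/662, Gamma_yxx = -2731/2979, Gamma_yxy = 1775/1986, Gamma_yyy = 289/662; accelerations (d^2x/dtau^2, d^2y/dtau^2) = (29295/42368, 101303/42368)


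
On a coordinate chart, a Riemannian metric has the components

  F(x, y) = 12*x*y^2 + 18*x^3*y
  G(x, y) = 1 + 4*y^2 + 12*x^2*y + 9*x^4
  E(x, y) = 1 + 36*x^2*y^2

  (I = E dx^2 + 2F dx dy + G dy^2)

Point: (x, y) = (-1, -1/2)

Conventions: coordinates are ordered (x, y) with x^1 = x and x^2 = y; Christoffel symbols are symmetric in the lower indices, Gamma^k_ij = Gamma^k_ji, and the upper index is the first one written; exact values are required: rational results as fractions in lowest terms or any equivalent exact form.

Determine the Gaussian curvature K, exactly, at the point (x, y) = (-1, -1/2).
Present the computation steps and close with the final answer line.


E = 10, F = 6, G = 5, EG - F^2 = 14 at the point
E_x = -18, E_y = -36, F_x = -24, F_y = -6, G_x = -24, G_y = 8
E_yy = 72, F_xy = 42, G_xx = 96
Evaluate Brioschi's two determinant matrices M1, M2 and divide by (EG - F^2)^2.
M1 = [[-E_yy/2 + F_xy - G_xx/2, E_x/2, F_x - E_y/2], [F_y - G_x/2, E, F], [G_y/2, F, G]] = [[-42, -9, -6], [6, 10, 6], [4, 6, 5]]; det M1 = -510
M2 = [[0, E_y/2, G_x/2], [E_y/2, E, F], [G_x/2, F, G]] = [[0, -18, -12], [-18, 10, 6], [-12, 6, 5]]; det M2 = -468
det M1 - det M2 = -42; K = -42 / (14)^2 = -3/14

Answer: K = -3/14


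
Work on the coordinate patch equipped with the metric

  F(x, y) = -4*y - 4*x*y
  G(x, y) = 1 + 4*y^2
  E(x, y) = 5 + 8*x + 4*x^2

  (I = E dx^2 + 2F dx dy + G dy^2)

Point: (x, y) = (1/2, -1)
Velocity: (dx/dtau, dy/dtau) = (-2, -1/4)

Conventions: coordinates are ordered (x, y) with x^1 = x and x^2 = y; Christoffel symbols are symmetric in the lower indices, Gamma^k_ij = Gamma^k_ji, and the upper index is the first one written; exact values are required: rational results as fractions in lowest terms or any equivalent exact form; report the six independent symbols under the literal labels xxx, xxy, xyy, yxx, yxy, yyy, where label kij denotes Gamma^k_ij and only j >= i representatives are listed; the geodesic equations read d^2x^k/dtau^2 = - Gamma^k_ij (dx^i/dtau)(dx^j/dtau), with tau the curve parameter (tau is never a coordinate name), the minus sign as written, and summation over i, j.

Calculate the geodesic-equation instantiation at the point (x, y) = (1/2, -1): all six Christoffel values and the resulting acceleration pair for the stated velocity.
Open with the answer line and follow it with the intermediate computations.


Answer: Gamma_xxx = 3/7, Gamma_xxy = 0, Gamma_xyy = -3/7, Gamma_yxx = 2/7, Gamma_yxy = 0, Gamma_yyy = -2/7; accelerations (d^2x/dtau^2, d^2y/dtau^2) = (-27/16, -9/8)

E = 10, F = 6, G = 5 at the point
E_x = 12, E_y = 0, F_x = 4, F_y = -6, G_x = 0, G_y = -8
EG - F^2 = 14;  g^inv = (1/14) * [[5, -6], [-6, 10]]
first-kind symbols [ij,l] = (1/2)(d_i g_jl + d_j g_il - d_l g_ij): [xx,x] = E_x/2 = 6, [xx,y] = F_x - E_y/2 = 4, [xy,x] = E_y/2 = 0, [xy,y] = G_x/2 = 0, [yy,x] = F_y - G_x/2 = -6, [yy,y] = G_y/2 = -4
Gamma^x_ij = (G*[ij,x] - F*[ij,y])/(EG - F^2), Gamma^y_ij = (E*[ij,y] - F*[ij,x])/(EG - F^2)
Gamma_xxx = 3/7, Gamma_xxy = 0, Gamma_xyy = -3/7, Gamma_yxx = 2/7, Gamma_yxy = 0, Gamma_yyy = -2/7
d^2x/dtau^2 = -(Gamma_xxx*(-2)^2 + 2*Gamma_xxy*(-2)*(-1/4) + Gamma_xyy*(-1/4)^2) = -27/16
d^2y/dtau^2 = -(Gamma_yxx*(-2)^2 + 2*Gamma_yxy*(-2)*(-1/4) + Gamma_yyy*(-1/4)^2) = -9/8


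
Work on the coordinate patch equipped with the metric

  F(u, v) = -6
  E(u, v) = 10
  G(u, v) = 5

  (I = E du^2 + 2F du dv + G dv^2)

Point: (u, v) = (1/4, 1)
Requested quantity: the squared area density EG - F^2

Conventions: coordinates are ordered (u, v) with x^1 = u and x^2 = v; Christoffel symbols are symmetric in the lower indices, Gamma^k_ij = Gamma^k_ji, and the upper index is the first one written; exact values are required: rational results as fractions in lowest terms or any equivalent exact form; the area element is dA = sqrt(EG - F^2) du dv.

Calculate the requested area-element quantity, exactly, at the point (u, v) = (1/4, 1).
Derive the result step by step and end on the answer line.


E = 10, F = -6, G = 5; EG - F^2 = 14

Answer: EG - F^2 = 14


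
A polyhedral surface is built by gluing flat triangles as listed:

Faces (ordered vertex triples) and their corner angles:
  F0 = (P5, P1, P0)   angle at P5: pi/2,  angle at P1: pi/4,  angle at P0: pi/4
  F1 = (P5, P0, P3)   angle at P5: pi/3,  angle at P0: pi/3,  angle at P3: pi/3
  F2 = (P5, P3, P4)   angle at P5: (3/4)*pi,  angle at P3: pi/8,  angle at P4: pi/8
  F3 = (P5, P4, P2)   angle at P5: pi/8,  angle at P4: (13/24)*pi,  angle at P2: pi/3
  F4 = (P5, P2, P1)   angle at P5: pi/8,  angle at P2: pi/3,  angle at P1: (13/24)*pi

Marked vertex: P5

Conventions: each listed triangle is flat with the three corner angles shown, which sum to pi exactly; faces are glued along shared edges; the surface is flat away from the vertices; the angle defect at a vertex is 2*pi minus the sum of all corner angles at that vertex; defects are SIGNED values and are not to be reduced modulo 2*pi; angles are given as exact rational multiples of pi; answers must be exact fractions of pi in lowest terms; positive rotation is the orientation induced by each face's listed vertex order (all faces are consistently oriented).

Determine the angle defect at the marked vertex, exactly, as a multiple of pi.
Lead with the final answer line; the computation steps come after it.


Answer: defect(P5) = pi/6

Sum of corner angles at P5: (11/6)*pi
defect = 2*pi - (11/6)*pi


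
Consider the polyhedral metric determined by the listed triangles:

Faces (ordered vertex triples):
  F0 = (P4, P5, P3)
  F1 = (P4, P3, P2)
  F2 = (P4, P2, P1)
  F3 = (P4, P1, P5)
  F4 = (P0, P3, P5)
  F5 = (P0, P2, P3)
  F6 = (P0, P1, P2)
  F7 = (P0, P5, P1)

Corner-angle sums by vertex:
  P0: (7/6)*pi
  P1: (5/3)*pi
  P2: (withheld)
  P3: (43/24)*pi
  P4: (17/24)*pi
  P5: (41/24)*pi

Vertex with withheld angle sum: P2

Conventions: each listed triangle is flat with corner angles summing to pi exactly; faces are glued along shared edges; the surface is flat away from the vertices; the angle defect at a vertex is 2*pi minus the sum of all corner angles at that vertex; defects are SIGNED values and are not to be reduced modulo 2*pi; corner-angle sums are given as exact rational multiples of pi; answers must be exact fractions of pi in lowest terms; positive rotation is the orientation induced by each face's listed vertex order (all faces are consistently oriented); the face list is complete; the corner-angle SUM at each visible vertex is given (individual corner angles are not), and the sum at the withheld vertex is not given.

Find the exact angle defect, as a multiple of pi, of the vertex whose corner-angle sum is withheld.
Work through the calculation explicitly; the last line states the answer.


V = 6, E = 12, F = 8; chi = V - E + F = 2
Gauss-Bonnet: total defect = 2*pi*chi = 4*pi; visible defects sum to (71/24)*pi

Answer: defect(P2) = (25/24)*pi


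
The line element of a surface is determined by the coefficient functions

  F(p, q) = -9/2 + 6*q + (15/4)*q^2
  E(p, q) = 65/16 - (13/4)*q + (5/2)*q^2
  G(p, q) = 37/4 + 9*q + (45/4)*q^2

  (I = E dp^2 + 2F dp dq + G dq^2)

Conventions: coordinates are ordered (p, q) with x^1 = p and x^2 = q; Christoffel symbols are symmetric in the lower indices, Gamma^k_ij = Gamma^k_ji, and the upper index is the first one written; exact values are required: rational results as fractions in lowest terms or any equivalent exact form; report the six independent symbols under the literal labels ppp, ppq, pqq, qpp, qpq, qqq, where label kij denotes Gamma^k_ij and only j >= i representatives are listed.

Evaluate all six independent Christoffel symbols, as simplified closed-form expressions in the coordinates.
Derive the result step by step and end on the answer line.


E = 65/16 - (13/4)*q + (5/2)*q^2; F = -9/2 + 6*q + (15/4)*q^2; G = 37/4 + 9*q + (45/4)*q^2
Gamma^k_ij = (1/2) g^{kl} (d_i g_jl + d_j g_il - d_l g_ij), with g^inv = (1/(EG-F^2)) [[G, -F], [-F, E]]
first partials: E_p = 0, E_q = -13/4 + 5*q, F_p = 0, F_q = 6 + (15/2)*q, G_p = 0, G_q = 9 + (45/2)*q
D = EG - F^2 = 1109/64 + (121/2)*q + (2389/64)*q^2 - (945/16)*q^3 + (225/16)*q^4
expanded: Gamma^p_pp = (G E_p - 2F F_p + F E_q)/(2D), Gamma^p_pq = (G E_q - F G_p)/(2D), Gamma^p_qq = (2G F_q - G G_p - F G_q)/(2D), Gamma^q_pp = (2E F_p - E E_q - F E_p)/(2D), Gamma^q_pq = (E G_p - F E_q)/(2D), Gamma^q_qq = (E G_q - 2F F_q + F G_p)/(2D); substitute and cancel common factors

Answer: Gamma_ppp = (600*q^3 + 570*q^2 - 1344*q + 468)/(900*q^4 - 3780*q^3 + 2389*q^2 + 3872*q + 1109), Gamma_ppq = (1800*q^3 + 270*q^2 + 544*q - 962)/(900*q^4 - 3780*q^3 + 2389*q^2 + 3872*q + 1109), Gamma_pqq = (2700*q^3 + 3240*q^2 + 9408*q + 4848)/(900*q^4 - 3780*q^3 + 2389*q^2 + 3872*q + 1109), Gamma_qpp = (-800*q^3 + 1560*q^2 - 1976*q + 845)/(1800*q^4 - 7560*q^3 + 4778*q^2 + 7744*q + 2218), Gamma_qpq = (-600*q^3 - 570*q^2 + 1344*q - 468)/(900*q^4 - 3780*q^3 + 2389*q^2 + 3872*q + 1109), Gamma_qqq = (-5940*q^2 + 1845*q + 2898)/(900*q^4 - 3780*q^3 + 2389*q^2 + 3872*q + 1109)


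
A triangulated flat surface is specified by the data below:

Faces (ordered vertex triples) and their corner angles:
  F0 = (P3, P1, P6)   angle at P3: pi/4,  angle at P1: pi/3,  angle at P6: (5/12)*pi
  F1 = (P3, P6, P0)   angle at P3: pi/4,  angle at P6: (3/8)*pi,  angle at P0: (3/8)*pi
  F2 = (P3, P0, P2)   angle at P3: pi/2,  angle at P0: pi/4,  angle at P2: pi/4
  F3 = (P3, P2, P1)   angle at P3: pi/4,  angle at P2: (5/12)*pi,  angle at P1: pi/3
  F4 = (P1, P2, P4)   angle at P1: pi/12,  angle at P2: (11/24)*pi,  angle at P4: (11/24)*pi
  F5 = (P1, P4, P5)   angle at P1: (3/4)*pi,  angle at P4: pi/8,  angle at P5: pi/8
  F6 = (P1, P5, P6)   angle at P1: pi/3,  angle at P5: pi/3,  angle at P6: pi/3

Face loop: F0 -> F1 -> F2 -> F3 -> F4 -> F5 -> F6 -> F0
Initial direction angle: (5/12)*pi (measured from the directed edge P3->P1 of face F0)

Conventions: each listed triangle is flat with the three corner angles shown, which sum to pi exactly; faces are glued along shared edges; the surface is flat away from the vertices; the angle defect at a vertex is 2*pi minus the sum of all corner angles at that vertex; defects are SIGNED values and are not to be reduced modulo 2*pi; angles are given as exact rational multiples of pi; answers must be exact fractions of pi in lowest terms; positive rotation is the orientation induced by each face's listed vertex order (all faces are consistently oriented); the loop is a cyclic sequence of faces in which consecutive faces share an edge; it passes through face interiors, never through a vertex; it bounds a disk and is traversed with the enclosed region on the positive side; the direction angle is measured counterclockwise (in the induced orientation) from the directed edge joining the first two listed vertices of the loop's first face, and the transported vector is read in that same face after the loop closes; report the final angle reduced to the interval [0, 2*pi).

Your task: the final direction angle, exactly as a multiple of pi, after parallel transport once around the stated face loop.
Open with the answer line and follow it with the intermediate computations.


Answer: final direction angle = (4/3)*pi

enclosed vertex P1: corner angles sum to (11/6)*pi, defect = 2*pi - (11/6)*pi = pi/6
enclosed vertex P3: corner angles sum to (5/4)*pi, defect = 2*pi - (5/4)*pi = (3/4)*pi
final direction = starting direction + enclosed defect total, reduced mod 2*pi (induced orientation)
final angle = (5/12)*pi + (11/12)*pi = (4/3)*pi (mod 2*pi)


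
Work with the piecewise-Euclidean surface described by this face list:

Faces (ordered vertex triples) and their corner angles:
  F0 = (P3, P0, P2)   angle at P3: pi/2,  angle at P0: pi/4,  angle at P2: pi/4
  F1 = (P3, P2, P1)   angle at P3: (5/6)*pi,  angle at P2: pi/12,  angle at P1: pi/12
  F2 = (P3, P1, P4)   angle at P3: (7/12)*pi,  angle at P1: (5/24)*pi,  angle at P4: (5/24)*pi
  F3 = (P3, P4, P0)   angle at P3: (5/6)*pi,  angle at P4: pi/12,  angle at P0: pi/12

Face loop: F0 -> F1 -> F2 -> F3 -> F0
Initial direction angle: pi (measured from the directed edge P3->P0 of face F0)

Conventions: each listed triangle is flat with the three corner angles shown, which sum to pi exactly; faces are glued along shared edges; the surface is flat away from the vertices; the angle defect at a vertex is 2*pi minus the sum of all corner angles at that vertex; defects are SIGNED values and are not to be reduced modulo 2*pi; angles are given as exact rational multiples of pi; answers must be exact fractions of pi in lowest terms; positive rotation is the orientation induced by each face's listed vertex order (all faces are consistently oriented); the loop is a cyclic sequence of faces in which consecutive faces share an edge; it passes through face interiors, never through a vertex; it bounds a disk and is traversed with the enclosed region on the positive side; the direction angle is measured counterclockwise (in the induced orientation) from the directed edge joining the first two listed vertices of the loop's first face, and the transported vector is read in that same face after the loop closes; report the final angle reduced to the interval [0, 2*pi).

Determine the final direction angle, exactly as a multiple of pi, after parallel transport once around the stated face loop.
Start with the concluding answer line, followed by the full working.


Answer: final direction angle = pi/4

enclosed vertex P3: corner angles sum to (11/4)*pi, defect = 2*pi - (11/4)*pi = (-3/4)*pi
final direction = starting direction + enclosed defect total, reduced mod 2*pi (induced orientation)
final angle = pi - (3/4)*pi = pi/4 (mod 2*pi)


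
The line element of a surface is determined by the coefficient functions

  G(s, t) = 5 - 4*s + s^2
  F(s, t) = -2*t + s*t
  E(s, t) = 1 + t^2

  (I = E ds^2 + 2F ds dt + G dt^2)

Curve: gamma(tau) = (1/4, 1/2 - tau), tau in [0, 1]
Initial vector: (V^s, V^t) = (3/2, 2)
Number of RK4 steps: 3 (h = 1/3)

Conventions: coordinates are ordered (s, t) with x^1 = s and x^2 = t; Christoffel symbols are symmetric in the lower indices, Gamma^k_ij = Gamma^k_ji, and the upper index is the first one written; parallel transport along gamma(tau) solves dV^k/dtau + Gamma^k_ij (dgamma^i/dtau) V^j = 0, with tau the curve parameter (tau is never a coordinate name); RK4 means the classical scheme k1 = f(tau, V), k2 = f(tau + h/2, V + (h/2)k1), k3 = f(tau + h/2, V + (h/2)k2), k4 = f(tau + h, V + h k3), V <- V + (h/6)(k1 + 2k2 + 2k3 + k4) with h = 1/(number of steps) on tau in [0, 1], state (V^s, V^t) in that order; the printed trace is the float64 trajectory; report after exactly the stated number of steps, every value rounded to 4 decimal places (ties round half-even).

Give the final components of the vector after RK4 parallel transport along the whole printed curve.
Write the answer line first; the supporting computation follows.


Answer: V^s = 1.5000, V^t = 1.3538

gamma'(tau) = (0, -1); f(tau, V)^k = -Gamma^k_ij(gamma(tau)) gamma'^i(tau) V^j; h = 1/3; intermediate values shown to 6 dp
curve data and Christoffel symbols at the stage parameters:
  tau = 0.000000: gamma = (0.250000, 0.500000), gamma' = (0.000000, -1.000000); Gamma_sss = 0.000000, Gamma_sst = 0.115942, Gamma_stt = 0.000000, Gamma_tss = 0.000000, Gamma_tst = -0.405797, Gamma_ttt = 0.000000
  tau = 0.166667: gamma = (0.250000, 0.333333), gamma' = (0.000000, -1.000000); Gamma_sss = 0.000000, Gamma_sst = 0.079867, Gamma_stt = 0.000000, Gamma_tss = 0.000000, Gamma_tst = -0.419301, Gamma_ttt = 0.000000
  tau = 0.333333: gamma = (0.250000, 0.166667), gamma' = (0.000000, -1.000000); Gamma_sss = 0.000000, Gamma_sst = 0.040747, Gamma_stt = 0.000000, Gamma_tss = 0.000000, Gamma_tst = -0.427844, Gamma_ttt = 0.000000
  tau = 0.500000: gamma = (0.250000, 0.000000), gamma' = (0.000000, -1.000000); Gamma_sss = 0.000000, Gamma_sst = 0.000000, Gamma_stt = 0.000000, Gamma_tss = 0.000000, Gamma_tst = -0.430769, Gamma_ttt = 0.000000
  tau = 0.666667: gamma = (0.250000, -0.166667), gamma' = (0.000000, -1.000000); Gamma_sss = 0.000000, Gamma_sst = -0.040747, Gamma_stt = 0.000000, Gamma_tss = 0.000000, Gamma_tst = -0.427844, Gamma_ttt = 0.000000
  tau = 0.833333: gamma = (0.250000, -0.333333), gamma' = (0.000000, -1.000000); Gamma_sss = 0.000000, Gamma_sst = -0.079867, Gamma_stt = 0.000000, Gamma_tss = 0.000000, Gamma_tst = -0.419301, Gamma_ttt = 0.000000
  tau = 1.000000: gamma = (0.250000, -0.500000), gamma' = (0.000000, -1.000000); Gamma_sss = 0.000000, Gamma_sst = -0.115942, Gamma_stt = 0.000000, Gamma_tss = 0.000000, Gamma_tst = -0.405797, Gamma_ttt = 0.000000
step 0: V^s = 1.5000, V^t = 2.0000
step 1: k1 = (0.173913, -0.608696), k2 = (0.122115, -0.641105), k3 = (0.121426, -0.637486), k4 = (0.062770, -0.659083); V <- V + (h/6)(k1 + 2k2 + 2k3 + k4): V^s = 1.5402, V^t = 1.7875
step 2: k1 = (0.062759, -0.658969), k2 = (0.000000, -0.667980), k3 = (0.000000, -0.663475), k4 = (-0.062759, -0.658969); V <- V + (h/6)(k1 + 2k2 + 2k3 + k4): V^s = 1.5402, V^t = 1.5663
step 3: k1 = (-0.062759, -0.658969), k2 = (-0.122176, -0.641426), k3 = (-0.121385, -0.637273), k4 = (-0.173884, -0.608593); V <- V + (h/6)(k1 + 2k2 + 2k3 + k4): V^s = 1.5000, V^t = 1.3538


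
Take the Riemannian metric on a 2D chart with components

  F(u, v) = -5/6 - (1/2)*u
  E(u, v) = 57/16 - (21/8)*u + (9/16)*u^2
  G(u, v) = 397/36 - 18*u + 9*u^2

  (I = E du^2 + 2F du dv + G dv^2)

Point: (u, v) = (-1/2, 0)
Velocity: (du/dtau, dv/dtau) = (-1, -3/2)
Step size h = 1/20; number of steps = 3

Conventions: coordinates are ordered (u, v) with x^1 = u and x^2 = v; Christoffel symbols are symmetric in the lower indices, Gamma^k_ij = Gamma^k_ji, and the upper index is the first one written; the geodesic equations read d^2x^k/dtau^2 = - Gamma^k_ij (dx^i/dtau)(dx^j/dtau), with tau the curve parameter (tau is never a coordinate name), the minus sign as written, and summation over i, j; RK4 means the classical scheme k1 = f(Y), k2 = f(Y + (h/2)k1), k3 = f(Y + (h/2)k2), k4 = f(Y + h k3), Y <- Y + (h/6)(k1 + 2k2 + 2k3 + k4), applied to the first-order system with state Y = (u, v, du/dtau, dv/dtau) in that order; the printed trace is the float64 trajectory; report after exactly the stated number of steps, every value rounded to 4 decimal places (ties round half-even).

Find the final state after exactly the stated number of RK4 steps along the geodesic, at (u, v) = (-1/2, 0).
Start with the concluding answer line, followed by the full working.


Answer: u = -0.7021, v = -0.2030, du/dtau = -1.6275, dv/dtau = -1.1963

f(Y) = (du/dtau, dv/dtau, -Gamma^u_ij Y'^i Y'^j, -Gamma^v_ij Y'^i Y'^j) with the Gammas evaluated at the stage position; h = 0.050000; intermediate values shown to 6 dp
step 0: u = -0.5000, v = 0.0000, du/dtau = -1.0000, dv/dtau = -1.5000
step 1:
  k1: at (u, v) = (-0.500000, 0.000000), (du/dtau, dv/dtau) = (-1.000000, -1.500000); Gamma_uuu = -0.321346, Gamma_uuv = -0.070693, Gamma_uvv = 2.699811, Gamma_vuu = -0.030858, Gamma_vuv = -0.607836, Gamma_vvv = 0.070693; k1 = (-1.000000, -1.500000, -5.541148, 1.695307)
  k2: at (u, v) = (-0.525000, -0.037500), (du/dtau, dv/dtau) = (-1.138529, -1.457617); Gamma_uuu = -0.318853, Gamma_uuv = -0.067157, Gamma_uvv = 2.700990, Gamma_vuu = -0.029706, Gamma_vuv = -0.599490, Gamma_vvv = 0.067157; k2 = (-1.138529, -1.457617, -5.102441, 1.885577)
  k3: at (u, v) = (-0.528463, -0.036440), (du/dtau, dv/dtau) = (-1.127561, -1.452861); Gamma_uuu = -0.318512, Gamma_uuv = -0.066680, Gamma_uvv = 2.701123, Gamma_vuu = -0.029551, Gamma_vuv = -0.598350, Gamma_vvv = 0.066680; k3 = (-1.127561, -1.452861, -5.078119, 1.857245)
  k4: at (u, v) = (-0.556378, -0.072643), (du/dtau, dv/dtau) = (-1.253906, -1.407138); Gamma_uuu = -0.315790, Gamma_uuv = -0.062948, Gamma_uvv = 2.701949, Gamma_vuu = -0.028340, Gamma_vuv = -0.589307, Gamma_vvv = 0.062948; k4 = (-1.253906, -1.407138, -4.631314, 1.999486)
  Y <- Y + (h/6)(k1 + 2k2 + 2k3 + k4): u = -0.5566, v = -0.0727, du/dtau = -1.2544, dv/dtau = -1.4068
step 2:
  k1: at (u, v) = (-0.556551, -0.072734), (du/dtau, dv/dtau) = (-1.254447, -1.406830); Gamma_uuu = -0.315773, Gamma_uuv = -0.062926, Gamma_uvv = 2.701953, Gamma_vuu = -0.028333, Gamma_vuv = -0.589252, Gamma_vvv = 0.062926; k1 = (-1.254447, -1.406830, -4.628609, 1.999858)
  k2: at (u, v) = (-0.587912, -0.107905), (du/dtau, dv/dtau) = (-1.370162, -1.356833); Gamma_uuu = -0.312779, Gamma_uuv = -0.058962, Gamma_uvv = 2.702357, Gamma_vuu = -0.027050, Gamma_vuv = -0.579387, Gamma_vvv = 0.058962; k2 = (-1.370162, -1.356833, -4.168606, 2.096490)
  k3: at (u, v) = (-0.590805, -0.106655), (du/dtau, dv/dtau) = (-1.358662, -1.354417); Gamma_uuu = -0.312507, Gamma_uuv = -0.058608, Gamma_uvv = 2.702368, Gamma_vuu = -0.026936, Gamma_vuv = -0.578493, Gamma_vvv = 0.058608; k3 = (-1.358662, -1.354417, -4.164775, 2.071289)
  k4: at (u, v) = (-0.624484, -0.140455), (du/dtau, dv/dtau) = (-1.462685, -1.303265); Gamma_uuu = -0.309370, Gamma_uuv = -0.054623, Gamma_uvv = 2.702169, Gamma_vuu = -0.025650, Gamma_vuv = -0.568261, Gamma_vvv = 0.054623; k4 = (-1.462685, -1.303265, -3.719502, 2.128616)
  Y <- Y + (h/6)(k1 + 2k2 + 2k3 + k4): u = -0.6247, v = -0.1405, du/dtau = -1.4629, dv/dtau = -1.3030
step 3:
  k1: at (u, v) = (-0.624674, -0.140506), (du/dtau, dv/dtau) = (-1.462904, -1.302963); Gamma_uuu = -0.309353, Gamma_uuv = -0.054601, Gamma_uvv = 2.702166, Gamma_vuu = -0.025643, Gamma_vuv = -0.568205, Gamma_vvv = 0.054601; k1 = (-1.462904, -1.302963, -3.717307, 2.128302)
  k2: at (u, v) = (-0.661246, -0.173080), (du/dtau, dv/dtau) = (-1.555836, -1.249755); Gamma_uuu = -0.306028, Gamma_uuv = -0.050547, Gamma_uvv = 2.701303, Gamma_vuu = -0.024338, Gamma_vuv = -0.557468, Gamma_vvv = 0.050547; k2 = (-1.555836, -1.249755, -3.281785, 2.147863)
  k3: at (u, v) = (-0.663570, -0.171750), (du/dtau, dv/dtau) = (-1.544948, -1.249266); Gamma_uuu = -0.305819, Gamma_uuv = -0.050299, Gamma_uvv = 2.701227, Gamma_vuu = -0.024258, Gamma_vuv = -0.556799, Gamma_vvv = 0.050299; k3 = (-1.544948, -1.249266, -3.291605, 2.128702)
  k4: at (u, v) = (-0.701921, -0.202969), (du/dtau, dv/dtau) = (-1.627484, -1.196528); Gamma_uuu = -0.302422, Gamma_uuv = -0.046348, Gamma_uvv = 2.699605, Gamma_vuu = -0.022988, Gamma_vuv = -0.545961, Gamma_vvv = 0.046348; k4 = (-1.627484, -1.196528, -2.883429, 2.120865)
  Y <- Y + (h/6)(k1 + 2k2 + 2k3 + k4): u = -0.7021, v = -0.2030, du/dtau = -1.6275, dv/dtau = -1.1963


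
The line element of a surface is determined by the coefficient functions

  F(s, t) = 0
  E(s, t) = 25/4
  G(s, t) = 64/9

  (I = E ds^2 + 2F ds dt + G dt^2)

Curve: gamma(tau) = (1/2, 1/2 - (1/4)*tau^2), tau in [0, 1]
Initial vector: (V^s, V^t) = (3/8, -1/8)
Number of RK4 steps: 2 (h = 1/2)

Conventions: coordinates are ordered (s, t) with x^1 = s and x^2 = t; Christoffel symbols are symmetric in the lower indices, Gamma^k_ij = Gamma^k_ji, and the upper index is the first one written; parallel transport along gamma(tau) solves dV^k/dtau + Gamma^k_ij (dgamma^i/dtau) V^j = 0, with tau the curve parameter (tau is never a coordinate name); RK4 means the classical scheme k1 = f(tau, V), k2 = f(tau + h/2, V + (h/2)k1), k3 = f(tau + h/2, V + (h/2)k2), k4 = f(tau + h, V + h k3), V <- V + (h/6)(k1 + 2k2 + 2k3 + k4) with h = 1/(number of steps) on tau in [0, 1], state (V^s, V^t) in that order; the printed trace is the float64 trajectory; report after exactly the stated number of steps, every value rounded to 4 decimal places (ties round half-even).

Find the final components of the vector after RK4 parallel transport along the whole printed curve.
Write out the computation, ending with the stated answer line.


gamma'(tau) = (0, -(1/2)*tau); f(tau, V)^k = -Gamma^k_ij(gamma(tau)) gamma'^i(tau) V^j; h = 1/2; intermediate values shown to 6 dp
curve data and Christoffel symbols at the stage parameters:
  tau = 0.000000: gamma = (0.500000, 0.500000), gamma' = (0.000000, 0.000000); Gamma_sss = 0.000000, Gamma_sst = 0.000000, Gamma_stt = 0.000000, Gamma_tss = 0.000000, Gamma_tst = 0.000000, Gamma_ttt = 0.000000
  tau = 0.250000: gamma = (0.500000, 0.484375), gamma' = (0.000000, -0.125000); Gamma_sss = 0.000000, Gamma_sst = 0.000000, Gamma_stt = 0.000000, Gamma_tss = 0.000000, Gamma_tst = 0.000000, Gamma_ttt = 0.000000
  tau = 0.500000: gamma = (0.500000, 0.437500), gamma' = (0.000000, -0.250000); Gamma_sss = 0.000000, Gamma_sst = 0.000000, Gamma_stt = 0.000000, Gamma_tss = 0.000000, Gamma_tst = 0.000000, Gamma_ttt = 0.000000
  tau = 0.750000: gamma = (0.500000, 0.359375), gamma' = (0.000000, -0.375000); Gamma_sss = 0.000000, Gamma_sst = 0.000000, Gamma_stt = 0.000000, Gamma_tss = 0.000000, Gamma_tst = 0.000000, Gamma_ttt = 0.000000
  tau = 1.000000: gamma = (0.500000, 0.250000), gamma' = (0.000000, -0.500000); Gamma_sss = 0.000000, Gamma_sst = 0.000000, Gamma_stt = 0.000000, Gamma_tss = 0.000000, Gamma_tst = 0.000000, Gamma_ttt = 0.000000
step 0: V^s = 0.3750, V^t = -0.1250
step 1: k1 = (0.000000, 0.000000), k2 = (0.000000, 0.000000), k3 = (0.000000, 0.000000), k4 = (0.000000, 0.000000); V <- V + (h/6)(k1 + 2k2 + 2k3 + k4): V^s = 0.3750, V^t = -0.1250
step 2: k1 = (0.000000, 0.000000), k2 = (0.000000, 0.000000), k3 = (0.000000, 0.000000), k4 = (0.000000, 0.000000); V <- V + (h/6)(k1 + 2k2 + 2k3 + k4): V^s = 0.3750, V^t = -0.1250

Answer: V^s = 0.3750, V^t = -0.1250


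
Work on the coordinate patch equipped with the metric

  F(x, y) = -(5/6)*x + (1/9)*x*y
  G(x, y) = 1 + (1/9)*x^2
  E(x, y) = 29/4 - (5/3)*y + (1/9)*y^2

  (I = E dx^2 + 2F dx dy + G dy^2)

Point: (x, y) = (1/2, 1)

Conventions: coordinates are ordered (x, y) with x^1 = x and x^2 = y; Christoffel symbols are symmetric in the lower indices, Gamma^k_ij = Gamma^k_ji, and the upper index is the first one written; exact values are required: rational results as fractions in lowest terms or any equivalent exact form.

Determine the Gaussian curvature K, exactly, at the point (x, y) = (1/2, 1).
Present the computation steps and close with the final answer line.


E = 205/36, F = -13/36, G = 37/36, EG - F^2 = 103/18 at the point
E_x = 0, E_y = -13/9, F_x = -13/18, F_y = 1/18, G_x = 1/9, G_y = 0
E_yy = 2/9, F_xy = 1/9, G_xx = 2/9
Using the Brioschi determinant formula for K from the metric derivatives:
M1 = [[-E_yy/2 + F_xy - G_xx/2, E_x/2, F_x - E_y/2], [F_y - G_x/2, E, F], [G_y/2, F, G]] = [[-1/9, 0, 0], [0, 205/36, -13/36], [0, -13/36, 37/36]]; det M1 = -103/162
M2 = [[0, E_y/2, G_x/2], [E_y/2, E, F], [G_x/2, F, G]] = [[0, -13/18, 1/18], [-13/18, 205/36, -13/36], [1/18, -13/36, 37/36]]; det M2 = -85/162
det M1 - det M2 = -1/9; K = -1/9 / (103/18)^2 = -36/10609

Answer: K = -36/10609


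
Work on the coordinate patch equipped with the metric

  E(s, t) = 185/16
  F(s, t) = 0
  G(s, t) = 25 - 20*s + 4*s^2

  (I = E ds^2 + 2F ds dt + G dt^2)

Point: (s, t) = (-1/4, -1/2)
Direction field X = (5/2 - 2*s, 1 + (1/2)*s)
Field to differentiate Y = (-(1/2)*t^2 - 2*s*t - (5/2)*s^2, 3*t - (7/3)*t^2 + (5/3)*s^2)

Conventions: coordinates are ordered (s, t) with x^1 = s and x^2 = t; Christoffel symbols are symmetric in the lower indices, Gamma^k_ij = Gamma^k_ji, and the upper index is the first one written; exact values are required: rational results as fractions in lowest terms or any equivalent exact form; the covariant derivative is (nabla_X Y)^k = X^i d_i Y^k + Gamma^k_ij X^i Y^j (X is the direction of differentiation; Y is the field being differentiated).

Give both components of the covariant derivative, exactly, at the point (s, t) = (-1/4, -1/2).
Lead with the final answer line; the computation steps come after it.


Answer: (nabla_X Y)^s = 1327/222, (nabla_X Y)^t = 863/192

E = 185/16, F = 0, G = 121/4 at the point
E_s = 0, E_t = 0, F_s = 0, F_t = 0, G_s = -22, G_t = 0
EG - F^2 = 22385/64;  g^inv = (64/22385) * [[121/4, 0], [0, 185/16]]
first-kind symbols [ij,l] = (1/2)(d_i g_jl + d_j g_il - d_l g_ij): [ss,s] = E_s/2 = 0, [ss,t] = F_s - E_t/2 = 0, [st,s] = E_t/2 = 0, [st,t] = G_s/2 = -11, [tt,s] = F_t - G_s/2 = 11, [tt,t] = G_t/2 = 0
Gamma^s_ij = (G*[ij,s] - F*[ij,t])/(EG - F^2), Gamma^t_ij = (E*[ij,t] - F*[ij,s])/(EG - F^2)
Gamma_sss = 0, Gamma_sst = 0, Gamma_stt = 176/185, Gamma_tss = 0, Gamma_tst = -4/11, Gamma_ttt = 0
X = (3, 7/8), Y = (-17/32, -95/48) at the point


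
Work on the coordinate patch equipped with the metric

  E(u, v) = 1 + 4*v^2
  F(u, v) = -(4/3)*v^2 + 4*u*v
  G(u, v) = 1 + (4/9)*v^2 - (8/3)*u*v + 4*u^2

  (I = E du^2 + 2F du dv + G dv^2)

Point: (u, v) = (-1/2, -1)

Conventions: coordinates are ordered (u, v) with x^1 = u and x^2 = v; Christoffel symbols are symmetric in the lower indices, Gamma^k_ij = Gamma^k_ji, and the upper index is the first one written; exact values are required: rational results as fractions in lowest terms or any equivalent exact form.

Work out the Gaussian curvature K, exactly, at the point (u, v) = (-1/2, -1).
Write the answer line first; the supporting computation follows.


Answer: K = -81/529

E = 5, F = 2/3, G = 10/9, EG - F^2 = 46/9 at the point
E_u = 0, E_v = -8, F_u = -4, F_v = 2/3, G_u = -4/3, G_v = 4/9
E_vv = 8, F_uv = 4, G_uu = 8
Compute both Brioschi determinants and normalise by (EG - F^2)^2.
M1 = [[-E_vv/2 + F_uv - G_uu/2, E_u/2, F_u - E_v/2], [F_v - G_u/2, E, F], [G_v/2, F, G]] = [[-4, 0, 0], [4/3, 5, 2/3], [2/9, 2/3, 10/9]]; det M1 = -184/9
M2 = [[0, E_v/2, G_u/2], [E_v/2, E, F], [G_u/2, F, G]] = [[0, -4, -2/3], [-4, 5, 2/3], [-2/3, 2/3, 10/9]]; det M2 = -148/9
det M1 - det M2 = -4; K = -4 / (46/9)^2 = -81/529


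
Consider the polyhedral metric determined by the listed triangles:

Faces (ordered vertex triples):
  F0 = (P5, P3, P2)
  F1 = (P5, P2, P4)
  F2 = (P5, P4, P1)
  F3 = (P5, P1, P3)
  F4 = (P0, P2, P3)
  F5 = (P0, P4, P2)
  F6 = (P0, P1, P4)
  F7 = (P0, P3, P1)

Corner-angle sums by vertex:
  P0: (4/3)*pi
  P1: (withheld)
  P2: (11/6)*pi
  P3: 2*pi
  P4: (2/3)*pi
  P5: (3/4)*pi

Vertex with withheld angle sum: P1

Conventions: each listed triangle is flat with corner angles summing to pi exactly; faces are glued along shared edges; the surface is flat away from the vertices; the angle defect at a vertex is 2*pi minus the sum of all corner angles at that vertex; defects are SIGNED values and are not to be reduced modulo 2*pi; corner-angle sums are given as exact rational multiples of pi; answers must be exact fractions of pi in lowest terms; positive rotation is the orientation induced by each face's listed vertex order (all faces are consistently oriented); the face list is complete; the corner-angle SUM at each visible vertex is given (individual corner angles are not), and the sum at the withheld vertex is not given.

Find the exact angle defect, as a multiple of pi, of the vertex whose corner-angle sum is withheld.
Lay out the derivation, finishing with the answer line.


V = 6, E = 12, F = 8; chi = V - E + F = 2
Gauss-Bonnet: total defect = 2*pi*chi = 4*pi; visible defects sum to (41/12)*pi

Answer: defect(P1) = (7/12)*pi
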